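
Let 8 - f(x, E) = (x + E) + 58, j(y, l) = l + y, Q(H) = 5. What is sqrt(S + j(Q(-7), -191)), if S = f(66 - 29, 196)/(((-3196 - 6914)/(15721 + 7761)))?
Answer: sqrt(12043401015)/5055 ≈ 21.710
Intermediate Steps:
f(x, E) = -50 - E - x (f(x, E) = 8 - ((x + E) + 58) = 8 - ((E + x) + 58) = 8 - (58 + E + x) = 8 + (-58 - E - x) = -50 - E - x)
S = 3322703/5055 (S = (-50 - 1*196 - (66 - 29))/(((-3196 - 6914)/(15721 + 7761))) = (-50 - 196 - 1*37)/((-10110/23482)) = (-50 - 196 - 37)/((-10110*1/23482)) = -283/(-5055/11741) = -283*(-11741/5055) = 3322703/5055 ≈ 657.31)
sqrt(S + j(Q(-7), -191)) = sqrt(3322703/5055 + (-191 + 5)) = sqrt(3322703/5055 - 186) = sqrt(2382473/5055) = sqrt(12043401015)/5055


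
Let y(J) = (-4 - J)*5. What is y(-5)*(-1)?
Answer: -5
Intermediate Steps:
y(J) = -20 - 5*J
y(-5)*(-1) = (-20 - 5*(-5))*(-1) = (-20 + 25)*(-1) = 5*(-1) = -5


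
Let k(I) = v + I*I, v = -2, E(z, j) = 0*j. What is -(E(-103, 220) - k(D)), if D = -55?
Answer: 3023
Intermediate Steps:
E(z, j) = 0
k(I) = -2 + I**2 (k(I) = -2 + I*I = -2 + I**2)
-(E(-103, 220) - k(D)) = -(0 - (-2 + (-55)**2)) = -(0 - (-2 + 3025)) = -(0 - 1*3023) = -(0 - 3023) = -1*(-3023) = 3023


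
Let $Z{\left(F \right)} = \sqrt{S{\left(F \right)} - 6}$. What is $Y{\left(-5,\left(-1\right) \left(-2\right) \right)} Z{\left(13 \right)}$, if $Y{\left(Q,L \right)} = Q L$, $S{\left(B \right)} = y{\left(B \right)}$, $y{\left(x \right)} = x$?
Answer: $- 10 \sqrt{7} \approx -26.458$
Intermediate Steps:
$S{\left(B \right)} = B$
$Y{\left(Q,L \right)} = L Q$
$Z{\left(F \right)} = \sqrt{-6 + F}$ ($Z{\left(F \right)} = \sqrt{F - 6} = \sqrt{-6 + F}$)
$Y{\left(-5,\left(-1\right) \left(-2\right) \right)} Z{\left(13 \right)} = \left(-1\right) \left(-2\right) \left(-5\right) \sqrt{-6 + 13} = 2 \left(-5\right) \sqrt{7} = - 10 \sqrt{7}$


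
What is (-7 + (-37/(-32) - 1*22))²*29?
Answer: 23022549/1024 ≈ 22483.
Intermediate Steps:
(-7 + (-37/(-32) - 1*22))²*29 = (-7 + (-37*(-1/32) - 22))²*29 = (-7 + (37/32 - 22))²*29 = (-7 - 667/32)²*29 = (-891/32)²*29 = (793881/1024)*29 = 23022549/1024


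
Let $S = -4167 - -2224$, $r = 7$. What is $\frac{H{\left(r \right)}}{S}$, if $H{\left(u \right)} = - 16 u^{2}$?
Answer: $\frac{784}{1943} \approx 0.4035$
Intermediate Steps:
$S = -1943$ ($S = -4167 + 2224 = -1943$)
$\frac{H{\left(r \right)}}{S} = \frac{\left(-16\right) 7^{2}}{-1943} = \left(-16\right) 49 \left(- \frac{1}{1943}\right) = \left(-784\right) \left(- \frac{1}{1943}\right) = \frac{784}{1943}$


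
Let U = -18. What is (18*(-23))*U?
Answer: 7452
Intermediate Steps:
(18*(-23))*U = (18*(-23))*(-18) = -414*(-18) = 7452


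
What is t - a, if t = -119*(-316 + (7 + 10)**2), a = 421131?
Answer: -417918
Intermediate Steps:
t = 3213 (t = -119*(-316 + 17**2) = -119*(-316 + 289) = -119*(-27) = 3213)
t - a = 3213 - 1*421131 = 3213 - 421131 = -417918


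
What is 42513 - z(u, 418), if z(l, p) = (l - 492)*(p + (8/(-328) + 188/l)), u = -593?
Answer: 12051286874/24313 ≈ 4.9567e+5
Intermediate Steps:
z(l, p) = (-492 + l)*(-1/41 + p + 188/l) (z(l, p) = (-492 + l)*(p + (8*(-1/328) + 188/l)) = (-492 + l)*(p + (-1/41 + 188/l)) = (-492 + l)*(-1/41 + p + 188/l))
42513 - z(u, 418) = 42513 - (200 - 92496/(-593) - 492*418 - 1/41*(-593) - 593*418) = 42513 - (200 - 92496*(-1/593) - 205656 + 593/41 - 247874) = 42513 - (200 + 92496/593 - 205656 + 593/41 - 247874) = 42513 - 1*(-11017668305/24313) = 42513 + 11017668305/24313 = 12051286874/24313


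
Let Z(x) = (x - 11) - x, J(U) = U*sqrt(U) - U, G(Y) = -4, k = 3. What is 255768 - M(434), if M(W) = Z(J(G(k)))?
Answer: 255779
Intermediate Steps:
J(U) = U**(3/2) - U
Z(x) = -11 (Z(x) = (-11 + x) - x = -11)
M(W) = -11
255768 - M(434) = 255768 - 1*(-11) = 255768 + 11 = 255779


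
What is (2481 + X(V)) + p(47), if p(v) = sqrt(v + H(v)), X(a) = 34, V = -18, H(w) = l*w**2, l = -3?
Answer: 2515 + 2*I*sqrt(1645) ≈ 2515.0 + 81.117*I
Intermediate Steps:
H(w) = -3*w**2
p(v) = sqrt(v - 3*v**2)
(2481 + X(V)) + p(47) = (2481 + 34) + sqrt(47*(1 - 3*47)) = 2515 + sqrt(47*(1 - 141)) = 2515 + sqrt(47*(-140)) = 2515 + sqrt(-6580) = 2515 + 2*I*sqrt(1645)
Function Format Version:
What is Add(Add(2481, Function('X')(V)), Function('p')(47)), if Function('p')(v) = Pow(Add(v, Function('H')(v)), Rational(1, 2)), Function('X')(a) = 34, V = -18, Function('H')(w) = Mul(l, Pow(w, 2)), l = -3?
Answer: Add(2515, Mul(2, I, Pow(1645, Rational(1, 2)))) ≈ Add(2515.0, Mul(81.117, I))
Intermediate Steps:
Function('H')(w) = Mul(-3, Pow(w, 2))
Function('p')(v) = Pow(Add(v, Mul(-3, Pow(v, 2))), Rational(1, 2))
Add(Add(2481, Function('X')(V)), Function('p')(47)) = Add(Add(2481, 34), Pow(Mul(47, Add(1, Mul(-3, 47))), Rational(1, 2))) = Add(2515, Pow(Mul(47, Add(1, -141)), Rational(1, 2))) = Add(2515, Pow(Mul(47, -140), Rational(1, 2))) = Add(2515, Pow(-6580, Rational(1, 2))) = Add(2515, Mul(2, I, Pow(1645, Rational(1, 2))))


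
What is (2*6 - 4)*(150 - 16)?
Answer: 1072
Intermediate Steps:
(2*6 - 4)*(150 - 16) = (12 - 4)*134 = 8*134 = 1072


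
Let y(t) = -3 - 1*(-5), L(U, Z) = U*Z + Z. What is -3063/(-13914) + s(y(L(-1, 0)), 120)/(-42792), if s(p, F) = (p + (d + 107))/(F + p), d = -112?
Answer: 888378503/4035542352 ≈ 0.22014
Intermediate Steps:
L(U, Z) = Z + U*Z
y(t) = 2 (y(t) = -3 + 5 = 2)
s(p, F) = (-5 + p)/(F + p) (s(p, F) = (p + (-112 + 107))/(F + p) = (p - 5)/(F + p) = (-5 + p)/(F + p))
-3063/(-13914) + s(y(L(-1, 0)), 120)/(-42792) = -3063/(-13914) + ((-5 + 2)/(120 + 2))/(-42792) = -3063*(-1/13914) + (-3/122)*(-1/42792) = 1021/4638 + ((1/122)*(-3))*(-1/42792) = 1021/4638 - 3/122*(-1/42792) = 1021/4638 + 1/1740208 = 888378503/4035542352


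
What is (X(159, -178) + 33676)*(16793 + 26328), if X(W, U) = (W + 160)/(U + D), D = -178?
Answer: 516949079777/356 ≈ 1.4521e+9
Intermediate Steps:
X(W, U) = (160 + W)/(-178 + U) (X(W, U) = (W + 160)/(U - 178) = (160 + W)/(-178 + U))
(X(159, -178) + 33676)*(16793 + 26328) = ((160 + 159)/(-178 - 178) + 33676)*(16793 + 26328) = (319/(-356) + 33676)*43121 = (-1/356*319 + 33676)*43121 = (-319/356 + 33676)*43121 = (11988337/356)*43121 = 516949079777/356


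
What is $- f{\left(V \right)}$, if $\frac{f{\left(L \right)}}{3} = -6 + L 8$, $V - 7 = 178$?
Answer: $-4422$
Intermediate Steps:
$V = 185$ ($V = 7 + 178 = 185$)
$f{\left(L \right)} = -18 + 24 L$ ($f{\left(L \right)} = 3 \left(-6 + L 8\right) = 3 \left(-6 + 8 L\right) = -18 + 24 L$)
$- f{\left(V \right)} = - (-18 + 24 \cdot 185) = - (-18 + 4440) = \left(-1\right) 4422 = -4422$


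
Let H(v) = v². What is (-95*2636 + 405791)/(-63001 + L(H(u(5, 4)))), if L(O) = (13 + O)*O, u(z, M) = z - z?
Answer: -155371/63001 ≈ -2.4662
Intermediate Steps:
u(z, M) = 0
L(O) = O*(13 + O)
(-95*2636 + 405791)/(-63001 + L(H(u(5, 4)))) = (-95*2636 + 405791)/(-63001 + 0²*(13 + 0²)) = (-250420 + 405791)/(-63001 + 0*(13 + 0)) = 155371/(-63001 + 0*13) = 155371/(-63001 + 0) = 155371/(-63001) = 155371*(-1/63001) = -155371/63001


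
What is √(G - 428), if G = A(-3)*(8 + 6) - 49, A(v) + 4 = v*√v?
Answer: √(-533 - 42*I*√3) ≈ 1.5719 - 23.14*I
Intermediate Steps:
A(v) = -4 + v^(3/2) (A(v) = -4 + v*√v = -4 + v^(3/2))
G = -105 - 42*I*√3 (G = (-4 + (-3)^(3/2))*(8 + 6) - 49 = (-4 - 3*I*√3)*14 - 49 = (-56 - 42*I*√3) - 49 = -105 - 42*I*√3 ≈ -105.0 - 72.746*I)
√(G - 428) = √((-105 - 42*I*√3) - 428) = √(-533 - 42*I*√3)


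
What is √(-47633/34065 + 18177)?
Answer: 16*√9154257170/11355 ≈ 134.82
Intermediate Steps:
√(-47633/34065 + 18177) = √(619151872/34065) = 16*√9154257170/11355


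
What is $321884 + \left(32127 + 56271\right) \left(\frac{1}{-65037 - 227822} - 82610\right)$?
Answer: $- \frac{2138525795214062}{292859} \approx -7.3022 \cdot 10^{9}$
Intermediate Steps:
$321884 + \left(32127 + 56271\right) \left(\frac{1}{-65037 - 227822} - 82610\right) = 321884 + 88398 \left(\frac{1}{-292859} - 82610\right) = 321884 + 88398 \left(- \frac{1}{292859} - 82610\right) = 321884 + 88398 \left(- \frac{24193081991}{292859}\right) = 321884 - \frac{2138620061840418}{292859} = - \frac{2138525795214062}{292859}$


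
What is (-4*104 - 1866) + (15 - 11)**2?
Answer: -2266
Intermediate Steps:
(-4*104 - 1866) + (15 - 11)**2 = (-416 - 1866) + 4**2 = -2282 + 16 = -2266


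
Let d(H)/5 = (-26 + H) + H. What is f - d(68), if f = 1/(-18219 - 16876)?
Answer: -19302251/35095 ≈ -550.00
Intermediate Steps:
d(H) = -130 + 10*H (d(H) = 5*((-26 + H) + H) = 5*(-26 + 2*H) = -130 + 10*H)
f = -1/35095 (f = 1/(-35095) = -1/35095 ≈ -2.8494e-5)
f - d(68) = -1/35095 - (-130 + 10*68) = -1/35095 - (-130 + 680) = -1/35095 - 1*550 = -1/35095 - 550 = -19302251/35095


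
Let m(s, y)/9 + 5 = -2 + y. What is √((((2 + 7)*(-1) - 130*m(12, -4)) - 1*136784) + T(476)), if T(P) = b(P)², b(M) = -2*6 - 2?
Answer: I*√123727 ≈ 351.75*I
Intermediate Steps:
m(s, y) = -63 + 9*y (m(s, y) = -45 + 9*(-2 + y) = -45 + (-18 + 9*y) = -63 + 9*y)
b(M) = -14 (b(M) = -12 - 2 = -14)
T(P) = 196 (T(P) = (-14)² = 196)
√((((2 + 7)*(-1) - 130*m(12, -4)) - 1*136784) + T(476)) = √((((2 + 7)*(-1) - 130*(-63 + 9*(-4))) - 1*136784) + 196) = √(((9*(-1) - 130*(-63 - 36)) - 136784) + 196) = √(((-9 - 130*(-99)) - 136784) + 196) = √(((-9 + 12870) - 136784) + 196) = √((12861 - 136784) + 196) = √(-123923 + 196) = √(-123727) = I*√123727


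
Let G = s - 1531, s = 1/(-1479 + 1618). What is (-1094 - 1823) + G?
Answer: -618271/139 ≈ -4448.0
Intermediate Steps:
s = 1/139 ≈ 0.0071942
G = -212808/139 (G = 1/139 - 1531 = -212808/139 ≈ -1531.0)
(-1094 - 1823) + G = (-1094 - 1823) - 212808/139 = -2917 - 212808/139 = -618271/139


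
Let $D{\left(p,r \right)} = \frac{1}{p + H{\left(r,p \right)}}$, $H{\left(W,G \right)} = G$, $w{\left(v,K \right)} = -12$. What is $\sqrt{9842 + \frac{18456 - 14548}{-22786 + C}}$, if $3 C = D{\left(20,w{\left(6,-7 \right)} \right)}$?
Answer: $\frac{\sqrt{73582434589157522}}{2734319} \approx 99.206$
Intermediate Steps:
$D{\left(p,r \right)} = \frac{1}{2 p}$ ($D{\left(p,r \right)} = \frac{1}{p + p} = \frac{1}{2 p}$)
$C = \frac{1}{120}$ ($C = \frac{\frac{1}{2} \cdot \frac{1}{20}}{3} = \frac{1}{3} \cdot \frac{1}{40} = \frac{1}{120} \approx 0.0083333$)
$\sqrt{9842 + \frac{18456 - 14548}{-22786 + C}} = \sqrt{9842 + \frac{18456 - 14548}{-22786 + \frac{1}{120}}} = \sqrt{9842 + \frac{3908}{- \frac{2734319}{120}}} = \sqrt{9842 + 3908 \left(- \frac{120}{2734319}\right)} = \sqrt{9842 - \frac{468960}{2734319}} = \sqrt{\frac{26910698638}{2734319}} = \frac{\sqrt{73582434589157522}}{2734319}$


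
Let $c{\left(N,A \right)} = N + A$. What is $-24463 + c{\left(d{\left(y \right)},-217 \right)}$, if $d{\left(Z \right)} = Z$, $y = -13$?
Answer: $-24693$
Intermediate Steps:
$c{\left(N,A \right)} = A + N$
$-24463 + c{\left(d{\left(y \right)},-217 \right)} = -24463 - 230 = -24693$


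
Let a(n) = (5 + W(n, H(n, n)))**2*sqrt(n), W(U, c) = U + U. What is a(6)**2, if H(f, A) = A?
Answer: 501126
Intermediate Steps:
W(U, c) = 2*U
a(n) = sqrt(n)*(5 + 2*n)**2 (a(n) = (5 + 2*n)**2*sqrt(n) = sqrt(n)*(5 + 2*n)**2)
a(6)**2 = (sqrt(6)*(5 + 2*6)**2)**2 = (sqrt(6)*(5 + 12)**2)**2 = (sqrt(6)*17**2)**2 = (sqrt(6)*289)**2 = (289*sqrt(6))**2 = 501126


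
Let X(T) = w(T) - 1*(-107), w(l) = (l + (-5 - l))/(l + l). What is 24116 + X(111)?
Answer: 5377501/222 ≈ 24223.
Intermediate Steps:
w(l) = -5/(2*l) (w(l) = -5*1/(2*l) = -5/(2*l))
X(T) = 107 - 5/(2*T) (X(T) = -5/(2*T) - 1*(-107) = -5/(2*T) + 107 = 107 - 5/(2*T))
24116 + X(111) = 24116 + (107 - 5/2/111) = 24116 + (107 - 5/2*1/111) = 24116 + (107 - 5/222) = 24116 + 23749/222 = 5377501/222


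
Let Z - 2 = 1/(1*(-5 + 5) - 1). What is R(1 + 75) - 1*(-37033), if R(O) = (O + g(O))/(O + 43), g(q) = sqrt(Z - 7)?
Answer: 4407003/119 + I*sqrt(6)/119 ≈ 37034.0 + 0.020584*I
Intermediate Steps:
Z = 1 (Z = 2 + 1/(1*(-5 + 5) - 1) = 2 + 1/(1*0 - 1) = 2 + 1/(0 - 1) = 2 + 1/(-1) = 2 - 1 = 1)
g(q) = I*sqrt(6) (g(q) = sqrt(1 - 7) = sqrt(-6) = I*sqrt(6))
R(O) = (O + I*sqrt(6))/(43 + O) (R(O) = (O + I*sqrt(6))/(O + 43) = (O + I*sqrt(6))/(43 + O))
R(1 + 75) - 1*(-37033) = ((1 + 75) + I*sqrt(6))/(43 + (1 + 75)) - 1*(-37033) = (76 + I*sqrt(6))/(43 + 76) + 37033 = (76 + I*sqrt(6))/119 + 37033 = (76/119 + I*sqrt(6)/119) + 37033 = 4407003/119 + I*sqrt(6)/119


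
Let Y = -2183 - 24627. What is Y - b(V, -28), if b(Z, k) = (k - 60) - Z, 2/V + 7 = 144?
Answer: -3660912/137 ≈ -26722.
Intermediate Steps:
V = 2/137 (V = 2/(-7 + 144) = 2/137 ≈ 0.014599)
b(Z, k) = -60 + k - Z (b(Z, k) = (-60 + k) - Z = -60 + k - Z)
Y = -26810
Y - b(V, -28) = -26810 - (-60 - 28 - 1*2/137) = -26810 - (-60 - 28 - 2/137) = -26810 - 1*(-12058/137) = -26810 + 12058/137 = -3660912/137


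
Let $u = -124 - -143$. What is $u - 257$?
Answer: $-238$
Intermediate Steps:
$u = 19$ ($u = -124 + 143 = 19$)
$u - 257 = 19 - 257 = -238$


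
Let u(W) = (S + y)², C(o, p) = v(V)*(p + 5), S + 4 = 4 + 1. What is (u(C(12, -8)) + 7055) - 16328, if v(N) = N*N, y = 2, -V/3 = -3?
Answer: -9264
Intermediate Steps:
V = 9 (V = -3*(-3) = 9)
v(N) = N²
S = 1 (S = -4 + (4 + 1) = -4 + 5 = 1)
C(o, p) = 405 + 81*p (C(o, p) = 9²*(p + 5) = 81*(5 + p) = 405 + 81*p)
u(W) = 9 (u(W) = (1 + 2)² = 3² = 9)
(u(C(12, -8)) + 7055) - 16328 = (9 + 7055) - 16328 = 7064 - 16328 = -9264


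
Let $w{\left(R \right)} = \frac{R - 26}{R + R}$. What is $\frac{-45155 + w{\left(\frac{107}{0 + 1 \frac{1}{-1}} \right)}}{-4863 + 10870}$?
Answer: $- \frac{9663037}{1285498} \approx -7.517$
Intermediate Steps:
$w{\left(R \right)} = \frac{-26 + R}{2 R}$
$\frac{-45155 + w{\left(\frac{107}{0 + 1 \frac{1}{-1}} \right)}}{-4863 + 10870} = \frac{-45155 + \frac{-26 + \frac{107}{0 + 1 \frac{1}{-1}}}{2 \frac{107}{0 + 1 \frac{1}{-1}}}}{-4863 + 10870} = \frac{-45155 + \frac{-26 + \frac{107}{0 + 1 \left(-1\right)}}{2 \frac{107}{0 + 1 \left(-1\right)}}}{6007} = \left(-45155 + \frac{-26 + \frac{107}{0 - 1}}{2 \frac{107}{0 - 1}}\right) \frac{1}{6007} = \left(-45155 + \frac{-26 + \frac{107}{-1}}{2 \frac{107}{-1}}\right) \frac{1}{6007} = \left(-45155 + \frac{-26 + 107 \left(-1\right)}{2 \cdot 107 \left(-1\right)}\right) \frac{1}{6007} = \left(-45155 + \frac{-26 - 107}{2 \left(-107\right)}\right) \frac{1}{6007} = \left(-45155 + \frac{1}{2} \left(- \frac{1}{107}\right) \left(-133\right)\right) \frac{1}{6007} = \left(-45155 + \frac{133}{214}\right) \frac{1}{6007} = \left(- \frac{9663037}{214}\right) \frac{1}{6007} = - \frac{9663037}{1285498}$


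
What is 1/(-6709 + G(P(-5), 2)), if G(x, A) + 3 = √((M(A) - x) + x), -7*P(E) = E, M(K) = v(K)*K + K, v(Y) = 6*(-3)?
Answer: -3356/22525489 - I*√34/45050978 ≈ -0.00014899 - 1.2943e-7*I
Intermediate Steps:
v(Y) = -18
M(K) = -17*K (M(K) = -18*K + K = -17*K)
P(E) = -E/7
G(x, A) = -3 + √17*√(-A) (G(x, A) = -3 + √((-17*A - x) + x) = -3 + √((-x - 17*A) + x) = -3 + √(-17*A) = -3 + √17*√(-A))
1/(-6709 + G(P(-5), 2)) = 1/(-6709 + (-3 + √17*√(-1*2))) = 1/(-6709 + (-3 + √17*√(-2))) = 1/(-6709 + (-3 + √17*(I*√2))) = 1/(-6709 + (-3 + I*√34)) = 1/(-6712 + I*√34)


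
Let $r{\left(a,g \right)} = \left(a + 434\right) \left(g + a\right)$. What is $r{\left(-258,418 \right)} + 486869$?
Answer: $515029$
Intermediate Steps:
$r{\left(a,g \right)} = \left(434 + a\right) \left(a + g\right)$
$r{\left(-258,418 \right)} + 486869 = \left(\left(-258\right)^{2} + 434 \left(-258\right) + 434 \cdot 418 - 107844\right) + 486869 = \left(66564 - 111972 + 181412 - 107844\right) + 486869 = 28160 + 486869 = 515029$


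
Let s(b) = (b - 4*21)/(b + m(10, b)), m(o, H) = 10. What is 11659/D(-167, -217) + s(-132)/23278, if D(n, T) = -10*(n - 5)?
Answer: 8277738041/1221163880 ≈ 6.7786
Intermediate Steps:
D(n, T) = 50 - 10*n (D(n, T) = -10*(-5 + n) = 50 - 10*n)
s(b) = (-84 + b)/(10 + b) (s(b) = (b - 4*21)/(b + 10) = (b - 84)/(10 + b) = (-84 + b)/(10 + b))
11659/D(-167, -217) + s(-132)/23278 = 11659/(50 - 10*(-167)) + ((-84 - 132)/(10 - 132))/23278 = 11659/(50 + 1670) + (-216/(-122))*(1/23278) = 11659/1720 - 1/122*(-216)*(1/23278) = 11659*(1/1720) + (108/61)*(1/23278) = 11659/1720 + 54/709979 = 8277738041/1221163880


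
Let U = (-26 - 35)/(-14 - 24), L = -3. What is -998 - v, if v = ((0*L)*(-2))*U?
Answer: -998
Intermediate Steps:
U = 61/38 (U = -61/(-38) = -61*(-1/38) = 61/38 ≈ 1.6053)
v = 0 (v = ((0*(-3))*(-2))*(61/38) = (0*(-2))*(61/38) = 0*(61/38) = 0)
-998 - v = -998 - 1*0 = -998 + 0 = -998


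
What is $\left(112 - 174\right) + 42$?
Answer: $-20$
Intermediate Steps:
$\left(112 - 174\right) + 42 = -62 + 42 = -20$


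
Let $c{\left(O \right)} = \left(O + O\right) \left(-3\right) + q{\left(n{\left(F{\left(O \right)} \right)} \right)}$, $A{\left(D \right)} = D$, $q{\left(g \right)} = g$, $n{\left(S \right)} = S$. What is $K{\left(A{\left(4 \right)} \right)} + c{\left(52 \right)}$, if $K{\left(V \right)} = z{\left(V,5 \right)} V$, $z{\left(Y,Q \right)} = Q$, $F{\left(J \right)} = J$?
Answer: $-240$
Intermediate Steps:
$K{\left(V \right)} = 5 V$
$c{\left(O \right)} = - 5 O$ ($c{\left(O \right)} = \left(O + O\right) \left(-3\right) + O = 2 O \left(-3\right) + O = - 6 O + O = - 5 O$)
$K{\left(A{\left(4 \right)} \right)} + c{\left(52 \right)} = 5 \cdot 4 - 260 = 20 - 260 = -240$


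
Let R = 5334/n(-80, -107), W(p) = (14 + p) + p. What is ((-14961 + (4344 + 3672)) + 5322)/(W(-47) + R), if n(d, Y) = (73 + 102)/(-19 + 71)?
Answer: -40575/37624 ≈ -1.0784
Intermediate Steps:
n(d, Y) = 175/52
W(p) = 14 + 2*p
R = 39624/25 (R = 5334/(175/52) = 5334*(52/175) = 39624/25 ≈ 1585.0)
((-14961 + (4344 + 3672)) + 5322)/(W(-47) + R) = ((-14961 + (4344 + 3672)) + 5322)/((14 + 2*(-47)) + 39624/25) = ((-14961 + 8016) + 5322)/((14 - 94) + 39624/25) = (-6945 + 5322)/(-80 + 39624/25) = -1623/37624/25 = -1623*25/37624 = -40575/37624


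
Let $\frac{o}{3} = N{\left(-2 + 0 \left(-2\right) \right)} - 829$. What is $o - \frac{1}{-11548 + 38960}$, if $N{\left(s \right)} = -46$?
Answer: $- \frac{71956501}{27412} \approx -2625.0$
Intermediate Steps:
$o = -2625$ ($o = 3 \left(-46 - 829\right) = 3 \left(-875\right) = -2625$)
$o - \frac{1}{-11548 + 38960} = -2625 - \frac{1}{-11548 + 38960} = -2625 - \frac{1}{27412} = - \frac{71956501}{27412}$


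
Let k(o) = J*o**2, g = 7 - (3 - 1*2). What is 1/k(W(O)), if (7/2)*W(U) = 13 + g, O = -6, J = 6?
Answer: 49/8664 ≈ 0.0056556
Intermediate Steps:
g = 6 (g = 7 - (3 - 2) = 7 - 1*1 = 7 - 1 = 6)
W(U) = 38/7 (W(U) = 2*(13 + 6)/7 = (2/7)*19 = 38/7)
k(o) = 6*o**2
1/k(W(O)) = 1/(6*(38/7)**2) = 1/(6*(1444/49)) = 1/(8664/49) = 49/8664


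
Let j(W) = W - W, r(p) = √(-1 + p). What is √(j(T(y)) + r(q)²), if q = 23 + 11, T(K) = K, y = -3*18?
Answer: √33 ≈ 5.7446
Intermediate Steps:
y = -54
q = 34
j(W) = 0
√(j(T(y)) + r(q)²) = √(0 + (√(-1 + 34))²) = √(0 + (√33)²) = √(0 + 33) = √33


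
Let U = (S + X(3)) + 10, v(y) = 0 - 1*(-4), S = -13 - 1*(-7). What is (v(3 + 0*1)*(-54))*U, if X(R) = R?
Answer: -1512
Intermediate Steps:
S = -6 (S = -13 + 7 = -6)
v(y) = 4 (v(y) = 0 + 4 = 4)
U = 7 (U = (-6 + 3) + 10 = -3 + 10 = 7)
(v(3 + 0*1)*(-54))*U = (4*(-54))*7 = -216*7 = -1512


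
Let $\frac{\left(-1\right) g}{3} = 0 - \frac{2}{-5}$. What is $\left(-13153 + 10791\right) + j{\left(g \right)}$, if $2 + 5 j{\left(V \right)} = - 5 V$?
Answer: $- \frac{11806}{5} \approx -2361.2$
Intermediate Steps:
$g = - \frac{6}{5}$ ($g = - 3 \left(0 - \frac{2}{-5}\right) = - 3 \left(0 - - \frac{2}{5}\right) = - 3 \left(0 + \frac{2}{5}\right) = \left(-3\right) \frac{2}{5} = - \frac{6}{5} \approx -1.2$)
$j{\left(V \right)} = - \frac{2}{5} - V$ ($j{\left(V \right)} = - \frac{2}{5} + \frac{\left(-5\right) V}{5} = - \frac{2}{5} - V$)
$\left(-13153 + 10791\right) + j{\left(g \right)} = \left(-13153 + 10791\right) - - \frac{4}{5} = -2362 + \left(- \frac{2}{5} + \frac{6}{5}\right) = -2362 + \frac{4}{5} = - \frac{11806}{5}$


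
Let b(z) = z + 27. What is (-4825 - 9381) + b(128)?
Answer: -14051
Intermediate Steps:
b(z) = 27 + z
(-4825 - 9381) + b(128) = (-4825 - 9381) + (27 + 128) = -14206 + 155 = -14051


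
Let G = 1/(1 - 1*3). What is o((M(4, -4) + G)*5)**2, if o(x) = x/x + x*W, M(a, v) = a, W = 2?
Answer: 1296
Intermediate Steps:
G = -1/2 (G = 1/(1 - 3) = 1/(-2) = -1/2 ≈ -0.50000)
o(x) = 1 + 2*x (o(x) = x/x + x*2 = 1 + 2*x)
o((M(4, -4) + G)*5)**2 = (1 + 2*((4 - 1/2)*5))**2 = (1 + 2*((7/2)*5))**2 = (1 + 2*(35/2))**2 = (1 + 35)**2 = 36**2 = 1296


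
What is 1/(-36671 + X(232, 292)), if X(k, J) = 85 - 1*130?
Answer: -1/36716 ≈ -2.7236e-5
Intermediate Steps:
X(k, J) = -45 (X(k, J) = 85 - 130 = -45)
1/(-36671 + X(232, 292)) = 1/(-36671 - 45) = 1/(-36716) = -1/36716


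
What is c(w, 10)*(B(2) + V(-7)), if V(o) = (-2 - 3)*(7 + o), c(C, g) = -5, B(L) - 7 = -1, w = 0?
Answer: -30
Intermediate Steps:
B(L) = 6 (B(L) = 7 - 1 = 6)
V(o) = -35 - 5*o (V(o) = -5*(7 + o) = -35 - 5*o)
c(w, 10)*(B(2) + V(-7)) = -5*(6 + (-35 - 5*(-7))) = -5*(6 + (-35 + 35)) = -5*(6 + 0) = -5*6 = -30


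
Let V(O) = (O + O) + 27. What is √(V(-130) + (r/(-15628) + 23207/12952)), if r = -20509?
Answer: I*√147174219281955386/25301732 ≈ 15.162*I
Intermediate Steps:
V(O) = 27 + 2*O (V(O) = 2*O + 27 = 27 + 2*O)
√(V(-130) + (r/(-15628) + 23207/12952)) = √((27 + 2*(-130)) + (-20509/(-15628) + 23207/12952)) = √((27 - 260) + (-20509*(-1/15628) + 23207*(1/12952))) = √(-233 + (20509/15628 + 23207/12952)) = √(-233 + 157077891/50603464) = √(-11633529221/50603464) = I*√147174219281955386/25301732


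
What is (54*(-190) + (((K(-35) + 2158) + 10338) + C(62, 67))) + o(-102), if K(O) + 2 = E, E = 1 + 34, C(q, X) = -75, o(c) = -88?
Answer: 2106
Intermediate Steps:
E = 35
K(O) = 33 (K(O) = -2 + 35 = 33)
(54*(-190) + (((K(-35) + 2158) + 10338) + C(62, 67))) + o(-102) = (54*(-190) + (((33 + 2158) + 10338) - 75)) - 88 = (-10260 + ((2191 + 10338) - 75)) - 88 = (-10260 + (12529 - 75)) - 88 = (-10260 + 12454) - 88 = 2194 - 88 = 2106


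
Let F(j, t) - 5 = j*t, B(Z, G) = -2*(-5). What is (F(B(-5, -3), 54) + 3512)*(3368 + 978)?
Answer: 17631722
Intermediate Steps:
B(Z, G) = 10
F(j, t) = 5 + j*t
(F(B(-5, -3), 54) + 3512)*(3368 + 978) = ((5 + 10*54) + 3512)*(3368 + 978) = ((5 + 540) + 3512)*4346 = (545 + 3512)*4346 = 4057*4346 = 17631722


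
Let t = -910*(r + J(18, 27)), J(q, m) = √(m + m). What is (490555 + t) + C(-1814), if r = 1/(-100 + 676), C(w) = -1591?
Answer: 140821177/288 - 2730*√6 ≈ 4.8228e+5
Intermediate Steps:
J(q, m) = √2*√m (J(q, m) = √(2*m) = √2*√m)
r = 1/576 ≈ 0.0017361
t = -455/288 - 2730*√6 (t = -910*(1/576 + √2*√27) = -910*(1/576 + √2*(3*√3)) = -910*(1/576 + 3*√6) = -455/288 - 2730*√6 ≈ -6688.7)
(490555 + t) + C(-1814) = (490555 + (-455/288 - 2730*√6)) - 1591 = (141279385/288 - 2730*√6) - 1591 = 140821177/288 - 2730*√6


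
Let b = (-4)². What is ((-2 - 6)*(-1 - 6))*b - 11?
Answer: 885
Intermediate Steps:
b = 16
((-2 - 6)*(-1 - 6))*b - 11 = ((-2 - 6)*(-1 - 6))*16 - 11 = -8*(-7)*16 - 11 = 56*16 - 11 = 896 - 11 = 885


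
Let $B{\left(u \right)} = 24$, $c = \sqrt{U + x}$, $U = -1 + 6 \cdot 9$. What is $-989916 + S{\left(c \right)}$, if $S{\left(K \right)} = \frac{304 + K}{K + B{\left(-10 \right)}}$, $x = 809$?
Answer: $- \frac{141561205}{143} + \frac{140 \sqrt{862}}{143} \approx -9.8991 \cdot 10^{5}$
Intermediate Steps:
$U = 53$ ($U = -1 + 54 = 53$)
$c = \sqrt{862}$ ($c = \sqrt{53 + 809} = \sqrt{862} \approx 29.36$)
$S{\left(K \right)} = \frac{304 + K}{24 + K}$ ($S{\left(K \right)} = \frac{304 + K}{K + 24} = \frac{304 + K}{24 + K}$)
$-989916 + S{\left(c \right)} = -989916 + \frac{304 + \sqrt{862}}{24 + \sqrt{862}}$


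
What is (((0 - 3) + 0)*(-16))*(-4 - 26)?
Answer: -1440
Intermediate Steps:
(((0 - 3) + 0)*(-16))*(-4 - 26) = ((-3 + 0)*(-16))*(-30) = -3*(-16)*(-30) = 48*(-30) = -1440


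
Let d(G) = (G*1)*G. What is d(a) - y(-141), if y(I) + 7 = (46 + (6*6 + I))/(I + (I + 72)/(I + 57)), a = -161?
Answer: 101765748/3925 ≈ 25928.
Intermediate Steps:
y(I) = -7 + (82 + I)/(I + (72 + I)/(57 + I)) (y(I) = -7 + (46 + (6*6 + I))/(I + (I + 72)/(I + 57)) = -7 + (46 + (36 + I))/(I + (72 + I)/(57 + I)) = -7 + (82 + I)/(I + (72 + I)/(57 + I)))
d(G) = G² (d(G) = G*G = G²)
d(a) - y(-141) = (-161)² - 3*(1390 - 89*(-141) - 2*(-141)²)/(72 + (-141)² + 58*(-141)) = 25921 - 3*(1390 + 12549 - 2*19881)/(72 + 19881 - 8178) = 25921 - 3*(1390 + 12549 - 39762)/11775 = 25921 - 3*(-25823)/11775 = 25921 - 1*(-25823/3925) = 25921 + 25823/3925 = 101765748/3925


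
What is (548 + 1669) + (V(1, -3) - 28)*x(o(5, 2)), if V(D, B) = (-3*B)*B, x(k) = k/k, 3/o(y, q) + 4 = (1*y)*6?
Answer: 2162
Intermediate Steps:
o(y, q) = 3/(-4 + 6*y) (o(y, q) = 3/(-4 + (1*y)*6) = 3/(-4 + y*6) = 3/(-4 + 6*y))
x(k) = 1
V(D, B) = -3*B²
(548 + 1669) + (V(1, -3) - 28)*x(o(5, 2)) = (548 + 1669) + (-3*(-3)² - 28)*1 = 2217 + (-3*9 - 28)*1 = 2217 + (-27 - 28)*1 = 2217 - 55*1 = 2217 - 55 = 2162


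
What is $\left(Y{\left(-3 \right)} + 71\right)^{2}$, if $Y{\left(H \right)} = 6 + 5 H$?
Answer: $3844$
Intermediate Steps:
$\left(Y{\left(-3 \right)} + 71\right)^{2} = \left(\left(6 + 5 \left(-3\right)\right) + 71\right)^{2} = \left(\left(6 - 15\right) + 71\right)^{2} = \left(-9 + 71\right)^{2} = 62^{2} = 3844$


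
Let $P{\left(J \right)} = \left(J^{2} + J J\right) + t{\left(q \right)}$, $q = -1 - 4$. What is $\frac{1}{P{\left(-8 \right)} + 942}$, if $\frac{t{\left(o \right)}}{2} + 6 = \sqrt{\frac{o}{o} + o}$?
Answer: $\frac{529}{559690} - \frac{i}{279845} \approx 0.00094517 - 3.5734 \cdot 10^{-6} i$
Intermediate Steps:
$q = -5$ ($q = -1 - 4 = -5$)
$t{\left(o \right)} = -12 + 2 \sqrt{1 + o}$ ($t{\left(o \right)} = -12 + 2 \sqrt{\frac{o}{o} + o} = -12 + 2 \sqrt{1 + o}$)
$P{\left(J \right)} = -12 + 2 J^{2} + 4 i$ ($P{\left(J \right)} = \left(J^{2} + J J\right) - \left(12 - 2 \sqrt{1 - 5}\right) = \left(J^{2} + J^{2}\right) - \left(12 - 2 \sqrt{-4}\right) = 2 J^{2} - \left(12 - 2 \cdot 2 i\right) = 2 J^{2} - \left(12 - 4 i\right) = -12 + 2 J^{2} + 4 i$)
$\frac{1}{P{\left(-8 \right)} + 942} = \frac{1}{\left(-12 + 2 \left(-8\right)^{2} + 4 i\right) + 942} = \frac{1}{\left(-12 + 2 \cdot 64 + 4 i\right) + 942} = \frac{1}{\left(-12 + 128 + 4 i\right) + 942} = \frac{1}{\left(116 + 4 i\right) + 942} = \frac{1}{1058 + 4 i} = \frac{1058 - 4 i}{1119380}$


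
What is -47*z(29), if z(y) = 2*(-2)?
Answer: 188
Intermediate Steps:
z(y) = -4
-47*z(29) = -47*(-4) = 188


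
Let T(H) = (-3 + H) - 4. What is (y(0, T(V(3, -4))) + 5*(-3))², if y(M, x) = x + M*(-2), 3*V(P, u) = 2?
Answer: 4096/9 ≈ 455.11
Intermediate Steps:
V(P, u) = ⅔ (V(P, u) = (⅓)*2 = ⅔)
T(H) = -7 + H
y(M, x) = x - 2*M
(y(0, T(V(3, -4))) + 5*(-3))² = (((-7 + ⅔) - 2*0) + 5*(-3))² = ((-19/3 + 0) - 15)² = (-19/3 - 15)² = (-64/3)² = 4096/9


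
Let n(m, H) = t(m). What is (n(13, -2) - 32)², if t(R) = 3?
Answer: 841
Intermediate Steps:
n(m, H) = 3
(n(13, -2) - 32)² = (3 - 32)² = (-29)² = 841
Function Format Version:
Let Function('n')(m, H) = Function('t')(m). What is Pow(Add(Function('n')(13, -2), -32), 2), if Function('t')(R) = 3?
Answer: 841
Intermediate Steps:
Function('n')(m, H) = 3
Pow(Add(Function('n')(13, -2), -32), 2) = Pow(Add(3, -32), 2) = Pow(-29, 2) = 841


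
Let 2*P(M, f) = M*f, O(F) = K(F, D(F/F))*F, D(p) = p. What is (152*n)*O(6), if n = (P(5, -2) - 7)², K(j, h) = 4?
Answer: 525312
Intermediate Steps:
O(F) = 4*F
P(M, f) = M*f/2 (P(M, f) = (M*f)/2 = M*f/2)
n = 144 (n = ((½)*5*(-2) - 7)² = (-5 - 7)² = (-12)² = 144)
(152*n)*O(6) = (152*144)*(4*6) = 21888*24 = 525312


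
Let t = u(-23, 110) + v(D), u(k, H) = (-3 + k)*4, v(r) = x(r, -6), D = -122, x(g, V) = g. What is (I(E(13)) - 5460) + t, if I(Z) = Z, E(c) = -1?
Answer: -5687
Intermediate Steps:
v(r) = r
u(k, H) = -12 + 4*k
t = -226 (t = (-12 + 4*(-23)) - 122 = (-12 - 92) - 122 = -104 - 122 = -226)
(I(E(13)) - 5460) + t = (-1 - 5460) - 226 = -5461 - 226 = -5687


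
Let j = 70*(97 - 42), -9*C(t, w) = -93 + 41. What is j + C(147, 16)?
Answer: 34702/9 ≈ 3855.8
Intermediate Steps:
C(t, w) = 52/9 (C(t, w) = -(-93 + 41)/9 = -⅑*(-52) = 52/9)
j = 3850 (j = 70*55 = 3850)
j + C(147, 16) = 3850 + 52/9 = 34702/9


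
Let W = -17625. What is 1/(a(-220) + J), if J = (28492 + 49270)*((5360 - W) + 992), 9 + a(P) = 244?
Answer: 1/1864499709 ≈ 5.3634e-10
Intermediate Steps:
a(P) = 235 (a(P) = -9 + 244 = 235)
J = 1864499474 (J = (28492 + 49270)*((5360 - 1*(-17625)) + 992) = 77762*((5360 + 17625) + 992) = 77762*(22985 + 992) = 77762*23977 = 1864499474)
1/(a(-220) + J) = 1/(235 + 1864499474) = 1/1864499709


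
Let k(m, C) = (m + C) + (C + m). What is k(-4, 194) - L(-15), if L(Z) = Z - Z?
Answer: 380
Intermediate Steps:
k(m, C) = 2*C + 2*m (k(m, C) = (C + m) + (C + m) = 2*C + 2*m)
L(Z) = 0
k(-4, 194) - L(-15) = (2*194 + 2*(-4)) - 1*0 = (388 - 8) + 0 = 380 + 0 = 380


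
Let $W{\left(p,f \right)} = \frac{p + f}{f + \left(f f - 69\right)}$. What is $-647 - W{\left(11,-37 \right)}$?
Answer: $- \frac{817135}{1263} \approx -646.98$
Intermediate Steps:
$W{\left(p,f \right)} = \frac{f + p}{-69 + f + f^{2}}$ ($W{\left(p,f \right)} = \frac{f + p}{f + \left(f^{2} - 69\right)} = \frac{f + p}{f + \left(-69 + f^{2}\right)} = \frac{f + p}{-69 + f + f^{2}}$)
$-647 - W{\left(11,-37 \right)} = -647 - \frac{-37 + 11}{-69 - 37 + \left(-37\right)^{2}} = -647 - \frac{1}{-69 - 37 + 1369} \left(-26\right) = -647 - \frac{1}{1263} \left(-26\right) = -647 - - \frac{26}{1263} = -647 + \frac{26}{1263} = - \frac{817135}{1263}$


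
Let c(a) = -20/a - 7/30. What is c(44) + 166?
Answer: 54553/330 ≈ 165.31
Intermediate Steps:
c(a) = -7/30 - 20/a (c(a) = -20/a - 7*1/30 = -20/a - 7/30 = -7/30 - 20/a)
c(44) + 166 = (-7/30 - 20/44) + 166 = (-7/30 - 20*1/44) + 166 = (-7/30 - 5/11) + 166 = -227/330 + 166 = 54553/330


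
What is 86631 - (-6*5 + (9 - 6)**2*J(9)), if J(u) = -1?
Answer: 86670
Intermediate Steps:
86631 - (-6*5 + (9 - 6)**2*J(9)) = 86631 - (-6*5 + (9 - 6)**2*(-1)) = 86631 - (-30 + 3**2*(-1)) = 86631 - (-30 + 9*(-1)) = 86631 - (-30 - 9) = 86631 - 1*(-39) = 86631 + 39 = 86670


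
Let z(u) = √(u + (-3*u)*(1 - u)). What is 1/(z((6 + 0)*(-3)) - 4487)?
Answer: -641/2876023 - 12*√7/20132161 ≈ -0.00022445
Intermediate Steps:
z(u) = √(u - 3*u*(1 - u))
1/(z((6 + 0)*(-3)) - 4487) = 1/(√(((6 + 0)*(-3))*(-2 + 3*((6 + 0)*(-3)))) - 4487) = 1/(√((6*(-3))*(-2 + 3*(6*(-3)))) - 4487) = 1/(√(-18*(-2 + 3*(-18))) - 4487) = 1/(√(-18*(-2 - 54)) - 4487) = 1/(√(-18*(-56)) - 4487) = 1/(√1008 - 4487) = 1/(12*√7 - 4487) = 1/(-4487 + 12*√7)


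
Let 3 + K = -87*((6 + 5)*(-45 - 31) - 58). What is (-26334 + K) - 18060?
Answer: 33381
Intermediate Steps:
K = 77775 (K = -3 - 87*((6 + 5)*(-45 - 31) - 58) = -3 - 87*(11*(-76) - 58) = -3 - 87*(-836 - 58) = -3 - 87*(-894) = -3 + 77778 = 77775)
(-26334 + K) - 18060 = (-26334 + 77775) - 18060 = 51441 - 18060 = 33381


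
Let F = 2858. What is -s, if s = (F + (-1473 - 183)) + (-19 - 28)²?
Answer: -3411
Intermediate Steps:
s = 3411 (s = (2858 + (-1473 - 183)) + (-19 - 28)² = (2858 - 1656) + (-47)² = 1202 + 2209 = 3411)
-s = -1*3411 = -3411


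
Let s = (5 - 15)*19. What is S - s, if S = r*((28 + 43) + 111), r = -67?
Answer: -12004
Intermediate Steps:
S = -12194 (S = -67*((28 + 43) + 111) = -67*(71 + 111) = -67*182 = -12194)
s = -190 (s = -10*19 = -190)
S - s = -12194 - 1*(-190) = -12194 + 190 = -12004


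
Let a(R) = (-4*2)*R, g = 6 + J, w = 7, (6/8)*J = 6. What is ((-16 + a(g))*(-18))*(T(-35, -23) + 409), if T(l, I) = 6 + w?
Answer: 972288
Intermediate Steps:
J = 8 (J = (4/3)*6 = 8)
T(l, I) = 13 (T(l, I) = 6 + 7 = 13)
g = 14 (g = 6 + 8 = 14)
a(R) = -8*R
((-16 + a(g))*(-18))*(T(-35, -23) + 409) = ((-16 - 8*14)*(-18))*(13 + 409) = ((-16 - 112)*(-18))*422 = -128*(-18)*422 = 2304*422 = 972288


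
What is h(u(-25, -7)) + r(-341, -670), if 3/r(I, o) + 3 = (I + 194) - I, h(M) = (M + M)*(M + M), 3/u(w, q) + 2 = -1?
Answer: 767/191 ≈ 4.0157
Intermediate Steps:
u(w, q) = -1 (u(w, q) = 3/(-2 - 1) = 3/(-3) = 3*(-⅓) = -1)
h(M) = 4*M² (h(M) = (2*M)*(2*M) = 4*M²)
r(I, o) = 3/191 (r(I, o) = 3/(-3 + ((I + 194) - I)) = 3/(-3 + ((194 + I) - I)) = 3/(-3 + 194) = 3/191)
h(u(-25, -7)) + r(-341, -670) = 4*(-1)² + 3/191 = 4*1 + 3/191 = 4 + 3/191 = 767/191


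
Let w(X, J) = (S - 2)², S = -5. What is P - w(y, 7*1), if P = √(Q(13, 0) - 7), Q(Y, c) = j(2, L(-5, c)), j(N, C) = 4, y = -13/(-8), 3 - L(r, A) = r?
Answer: -49 + I*√3 ≈ -49.0 + 1.732*I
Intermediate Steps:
L(r, A) = 3 - r
y = 13/8 (y = -13*(-⅛) = 13/8 ≈ 1.6250)
Q(Y, c) = 4
P = I*√3 (P = √(4 - 7) = √(-3) = I*√3 ≈ 1.732*I)
w(X, J) = 49 (w(X, J) = (-5 - 2)² = (-7)² = 49)
P - w(y, 7*1) = I*√3 - 1*49 = I*√3 - 49 = -49 + I*√3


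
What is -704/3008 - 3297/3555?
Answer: -64688/55695 ≈ -1.1615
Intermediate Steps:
-704/3008 - 3297/3555 = -704*1/3008 - 3297*1/3555 = -11/47 - 1099/1185 = -64688/55695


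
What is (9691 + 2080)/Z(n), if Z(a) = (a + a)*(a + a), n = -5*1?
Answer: 11771/100 ≈ 117.71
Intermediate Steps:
n = -5
Z(a) = 4*a**2 (Z(a) = (2*a)*(2*a) = 4*a**2)
(9691 + 2080)/Z(n) = (9691 + 2080)/((4*(-5)**2)) = 11771/((4*25)) = 11771/100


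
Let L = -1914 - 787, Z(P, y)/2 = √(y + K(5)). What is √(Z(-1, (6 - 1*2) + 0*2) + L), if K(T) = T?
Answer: 7*I*√55 ≈ 51.913*I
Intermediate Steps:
Z(P, y) = 2*√(5 + y) (Z(P, y) = 2*√(y + 5) = 2*√(5 + y))
L = -2701
√(Z(-1, (6 - 1*2) + 0*2) + L) = √(2*√(5 + ((6 - 1*2) + 0*2)) - 2701) = √(2*√(5 + ((6 - 2) + 0)) - 2701) = √(2*√(5 + (4 + 0)) - 2701) = √(2*√(5 + 4) - 2701) = √(2*√9 - 2701) = √(2*3 - 2701) = √(6 - 2701) = √(-2695) = 7*I*√55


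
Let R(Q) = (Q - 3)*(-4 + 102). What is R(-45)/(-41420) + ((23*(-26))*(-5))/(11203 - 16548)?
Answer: -4935146/11069495 ≈ -0.44583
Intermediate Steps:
R(Q) = -294 + 98*Q (R(Q) = (-3 + Q)*98 = -294 + 98*Q)
R(-45)/(-41420) + ((23*(-26))*(-5))/(11203 - 16548) = (-294 + 98*(-45))/(-41420) + ((23*(-26))*(-5))/(11203 - 16548) = (-294 - 4410)*(-1/41420) - 598*(-5)/(-5345) = -4704*(-1/41420) + 2990*(-1/5345) = 1176/10355 - 598/1069 = -4935146/11069495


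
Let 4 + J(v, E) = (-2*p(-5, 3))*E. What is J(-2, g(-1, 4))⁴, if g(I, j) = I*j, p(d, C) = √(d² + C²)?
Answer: 4944128 - 280576*√34 ≈ 3.3081e+6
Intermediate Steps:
p(d, C) = √(C² + d²)
J(v, E) = -4 - 2*E*√34 (J(v, E) = -4 + (-2*√(3² + (-5)²))*E = -4 + (-2*√(9 + 25))*E = -4 + (-2*√34)*E = -4 - 2*E*√34)
J(-2, g(-1, 4))⁴ = (-4 - 2*(-1*4)*√34)⁴ = (-4 - 2*(-4)*√34)⁴ = (-4 + 8*√34)⁴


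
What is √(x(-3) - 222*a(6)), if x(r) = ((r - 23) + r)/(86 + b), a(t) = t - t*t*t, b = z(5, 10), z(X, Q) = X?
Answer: √386057581/91 ≈ 215.92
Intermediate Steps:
b = 5
a(t) = t - t³ (a(t) = t - t²*t = t - t³)
x(r) = -23/91 + 2*r/91 (x(r) = ((r - 23) + r)/(86 + 5) = ((-23 + r) + r)/91 = (-23 + 2*r)*(1/91) = -23/91 + 2*r/91)
√(x(-3) - 222*a(6)) = √((-23/91 + (2/91)*(-3)) - 222*(6 - 1*6³)) = √((-23/91 - 6/91) - 222*(6 - 1*216)) = √(-29/91 - 222*(6 - 216)) = √(-29/91 - 222*(-210)) = √(-29/91 + 46620) = √(4242391/91) = √386057581/91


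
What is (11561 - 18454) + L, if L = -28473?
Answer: -35366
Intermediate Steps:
(11561 - 18454) + L = (11561 - 18454) - 28473 = -6893 - 28473 = -35366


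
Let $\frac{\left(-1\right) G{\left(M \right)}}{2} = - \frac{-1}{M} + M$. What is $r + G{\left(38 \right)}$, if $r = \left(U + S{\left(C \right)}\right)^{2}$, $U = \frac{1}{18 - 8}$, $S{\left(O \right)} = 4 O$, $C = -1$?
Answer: $- \frac{115601}{1900} \approx -60.843$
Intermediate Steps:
$U = \frac{1}{10} \approx 0.1$
$G{\left(M \right)} = - 2 M - \frac{2}{M}$ ($G{\left(M \right)} = - 2 \left(- \frac{-1}{M} + M\right) = - 2 \left(\frac{1}{M} + M\right) = - 2 \left(M + \frac{1}{M}\right) = - 2 M - \frac{2}{M}$)
$r = \frac{1521}{100}$ ($r = \left(\frac{1}{10} + 4 \left(-1\right)\right)^{2} = \left(\frac{1}{10} - 4\right)^{2} = \left(- \frac{39}{10}\right)^{2} = \frac{1521}{100} \approx 15.21$)
$r + G{\left(38 \right)} = \frac{1521}{100} - \left(76 + \frac{2}{38}\right) = \frac{1521}{100} - \frac{1445}{19} = - \frac{115601}{1900}$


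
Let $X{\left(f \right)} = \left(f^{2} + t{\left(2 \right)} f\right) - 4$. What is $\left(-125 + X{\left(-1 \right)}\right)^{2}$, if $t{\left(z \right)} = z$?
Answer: $16900$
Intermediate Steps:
$X{\left(f \right)} = -4 + f^{2} + 2 f$ ($X{\left(f \right)} = \left(f^{2} + 2 f\right) - 4 = -4 + f^{2} + 2 f$)
$\left(-125 + X{\left(-1 \right)}\right)^{2} = \left(-125 + \left(-4 + \left(-1\right)^{2} + 2 \left(-1\right)\right)\right)^{2} = \left(-125 - 5\right)^{2} = \left(-130\right)^{2} = 16900$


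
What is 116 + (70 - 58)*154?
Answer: 1964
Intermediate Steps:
116 + (70 - 58)*154 = 116 + 12*154 = 116 + 1848 = 1964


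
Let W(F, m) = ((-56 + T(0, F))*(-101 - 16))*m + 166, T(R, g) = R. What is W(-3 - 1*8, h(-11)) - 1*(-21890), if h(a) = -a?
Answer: 94128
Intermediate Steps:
W(F, m) = 166 + 6552*m (W(F, m) = ((-56 + 0)*(-101 - 16))*m + 166 = (-56*(-117))*m + 166 = 6552*m + 166 = 166 + 6552*m)
W(-3 - 1*8, h(-11)) - 1*(-21890) = (166 + 6552*(-1*(-11))) - 1*(-21890) = (166 + 6552*11) + 21890 = (166 + 72072) + 21890 = 72238 + 21890 = 94128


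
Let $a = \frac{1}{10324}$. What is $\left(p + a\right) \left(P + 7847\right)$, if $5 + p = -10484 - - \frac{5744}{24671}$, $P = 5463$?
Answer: $- \frac{17778996737606995}{127351702} \approx -1.3961 \cdot 10^{8}$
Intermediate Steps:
$a = \frac{1}{10324} \approx 9.6862 \cdot 10^{-5}$
$p = - \frac{258768375}{24671}$ ($p = -5 - \left(10484 - \frac{5744}{24671}\right) = -5 - \frac{258645020}{24671} = - \frac{258768375}{24671} \approx -10489.0$)
$\left(p + a\right) \left(P + 7847\right) = \left(- \frac{258768375}{24671} + \frac{1}{10324}\right) \left(5463 + 7847\right) = \left(- \frac{2671524678829}{254703404}\right) 13310 = - \frac{17778996737606995}{127351702}$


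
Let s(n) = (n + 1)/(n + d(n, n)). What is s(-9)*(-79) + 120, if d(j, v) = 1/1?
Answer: 41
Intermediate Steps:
d(j, v) = 1
s(n) = 1 (s(n) = (n + 1)/(n + 1) = (1 + n)/(1 + n) = 1)
s(-9)*(-79) + 120 = 1*(-79) + 120 = -79 + 120 = 41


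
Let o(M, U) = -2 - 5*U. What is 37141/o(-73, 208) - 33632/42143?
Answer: -1600277707/43913006 ≈ -36.442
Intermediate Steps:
37141/o(-73, 208) - 33632/42143 = 37141/(-2 - 5*208) - 33632/42143 = 37141/(-2 - 1040) - 33632*1/42143 = 37141/(-1042) - 33632/42143 = 37141*(-1/1042) - 33632/42143 = -37141/1042 - 33632/42143 = -1600277707/43913006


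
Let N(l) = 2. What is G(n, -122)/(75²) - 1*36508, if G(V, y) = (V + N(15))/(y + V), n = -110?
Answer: -1323414997/36250 ≈ -36508.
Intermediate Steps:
G(V, y) = (2 + V)/(V + y) (G(V, y) = (V + 2)/(y + V) = (2 + V)/(V + y))
G(n, -122)/(75²) - 1*36508 = ((2 - 110)/(-110 - 122))/(75²) - 1*36508 = (-108/(-232))/5625 - 36508 = -1/232*(-108)*(1/5625) - 36508 = (27/58)*(1/5625) - 36508 = 3/36250 - 36508 = -1323414997/36250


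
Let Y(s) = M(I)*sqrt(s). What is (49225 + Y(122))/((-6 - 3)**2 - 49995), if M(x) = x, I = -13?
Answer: -49225/49914 + 13*sqrt(122)/49914 ≈ -0.98332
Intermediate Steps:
Y(s) = -13*sqrt(s)
(49225 + Y(122))/((-6 - 3)**2 - 49995) = (49225 - 13*sqrt(122))/((-6 - 3)**2 - 49995) = (49225 - 13*sqrt(122))/((-9)**2 - 49995) = (49225 - 13*sqrt(122))/(81 - 49995) = (49225 - 13*sqrt(122))/(-49914) = (49225 - 13*sqrt(122))*(-1/49914) = -49225/49914 + 13*sqrt(122)/49914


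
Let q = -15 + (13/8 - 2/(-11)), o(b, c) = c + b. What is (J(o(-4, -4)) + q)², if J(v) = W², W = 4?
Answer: 61009/7744 ≈ 7.8782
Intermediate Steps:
o(b, c) = b + c
J(v) = 16 (J(v) = 4² = 16)
q = -1161/88 (q = -15 + (13*(⅛) - 2*(-1/11)) = -15 + (13/8 + 2/11) = -15 + 159/88 = -1161/88 ≈ -13.193)
(J(o(-4, -4)) + q)² = (16 - 1161/88)² = (247/88)² = 61009/7744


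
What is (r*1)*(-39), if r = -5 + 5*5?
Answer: -780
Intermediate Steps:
r = 20 (r = -5 + 25 = 20)
(r*1)*(-39) = (20*1)*(-39) = 20*(-39) = -780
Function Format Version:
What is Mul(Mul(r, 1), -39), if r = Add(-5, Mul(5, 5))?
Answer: -780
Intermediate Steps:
r = 20 (r = Add(-5, 25) = 20)
Mul(Mul(r, 1), -39) = Mul(Mul(20, 1), -39) = Mul(20, -39) = -780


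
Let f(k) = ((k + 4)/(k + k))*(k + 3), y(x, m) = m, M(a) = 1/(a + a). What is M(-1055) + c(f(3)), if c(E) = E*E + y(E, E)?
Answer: 118159/2110 ≈ 56.000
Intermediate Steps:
M(a) = 1/(2*a)
f(k) = (3 + k)*(4 + k)/(2*k) (f(k) = ((4 + k)/((2*k)))*(3 + k) = ((4 + k)*(1/(2*k)))*(3 + k) = ((4 + k)/(2*k))*(3 + k) = (3 + k)*(4 + k)/(2*k))
c(E) = E + E**2 (c(E) = E*E + E = E**2 + E = E + E**2)
M(-1055) + c(f(3)) = (1/2)/(-1055) + ((1/2)*(12 + 3*(7 + 3))/3)*(1 + (1/2)*(12 + 3*(7 + 3))/3) = (1/2)*(-1/1055) + ((1/2)*(1/3)*(12 + 3*10))*(1 + (1/2)*(1/3)*(12 + 3*10)) = -1/2110 + ((1/2)*(1/3)*(12 + 30))*(1 + (1/2)*(1/3)*(12 + 30)) = -1/2110 + ((1/2)*(1/3)*42)*(1 + (1/2)*(1/3)*42) = -1/2110 + 7*(1 + 7) = -1/2110 + 7*8 = -1/2110 + 56 = 118159/2110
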